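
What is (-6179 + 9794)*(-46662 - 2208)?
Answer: -176665050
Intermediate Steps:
(-6179 + 9794)*(-46662 - 2208) = 3615*(-48870) = -176665050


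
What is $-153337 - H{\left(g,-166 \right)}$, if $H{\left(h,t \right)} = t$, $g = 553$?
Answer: $-153171$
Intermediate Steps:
$-153337 - H{\left(g,-166 \right)} = -153337 - -166 = -153337 + 166 = -153171$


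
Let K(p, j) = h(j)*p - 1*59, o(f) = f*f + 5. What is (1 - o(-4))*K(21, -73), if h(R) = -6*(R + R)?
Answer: -366740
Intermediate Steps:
o(f) = 5 + f² (o(f) = f² + 5 = 5 + f²)
h(R) = -12*R
K(p, j) = -59 - 12*j*p (K(p, j) = (-12*j)*p - 1*59 = -12*j*p - 59 = -59 - 12*j*p)
(1 - o(-4))*K(21, -73) = (1 - (5 + (-4)²))*(-59 - 12*(-73)*21) = (1 - (5 + 16))*(-59 + 18396) = (1 - 1*21)*18337 = (1 - 21)*18337 = -20*18337 = -366740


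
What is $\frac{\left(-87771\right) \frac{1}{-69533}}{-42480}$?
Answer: $- \frac{29257}{984587280} \approx -2.9715 \cdot 10^{-5}$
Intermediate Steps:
$\frac{\left(-87771\right) \frac{1}{-69533}}{-42480} = \left(-87771\right) \left(- \frac{1}{69533}\right) \left(- \frac{1}{42480}\right) = \frac{87771}{69533} \left(- \frac{1}{42480}\right) = - \frac{29257}{984587280}$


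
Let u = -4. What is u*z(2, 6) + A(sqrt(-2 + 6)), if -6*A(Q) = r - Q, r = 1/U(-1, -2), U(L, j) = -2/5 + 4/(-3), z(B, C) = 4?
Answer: -2429/156 ≈ -15.571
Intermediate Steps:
U(L, j) = -26/15 (U(L, j) = -2*1/5 + 4*(-1/3) = -2/5 - 4/3 = -26/15)
r = -15/26 (r = 1/(-26/15) = -15/26 ≈ -0.57692)
A(Q) = 5/52 + Q/6 (A(Q) = -(-15/26 - Q)/6 = 5/52 + Q/6)
u*z(2, 6) + A(sqrt(-2 + 6)) = -4*4 + (5/52 + sqrt(-2 + 6)/6) = -16 + (5/52 + sqrt(4)/6) = -16 + (5/52 + (1/6)*2) = -16 + (5/52 + 1/3) = -16 + 67/156 = -2429/156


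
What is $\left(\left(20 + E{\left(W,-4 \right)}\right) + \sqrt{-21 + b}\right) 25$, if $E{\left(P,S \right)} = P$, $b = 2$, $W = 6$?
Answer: $650 + 25 i \sqrt{19} \approx 650.0 + 108.97 i$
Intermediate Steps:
$\left(\left(20 + E{\left(W,-4 \right)}\right) + \sqrt{-21 + b}\right) 25 = \left(\left(20 + 6\right) + \sqrt{-21 + 2}\right) 25 = \left(26 + \sqrt{-19}\right) 25 = \left(26 + i \sqrt{19}\right) 25 = 650 + 25 i \sqrt{19}$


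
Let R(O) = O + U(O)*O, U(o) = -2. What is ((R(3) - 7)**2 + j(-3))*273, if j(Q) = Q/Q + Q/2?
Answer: 54327/2 ≈ 27164.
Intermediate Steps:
j(Q) = 1 + Q/2 (j(Q) = 1 + Q*(1/2) = 1 + Q/2)
R(O) = -O (R(O) = O - 2*O = -O)
((R(3) - 7)**2 + j(-3))*273 = ((-1*3 - 7)**2 + (1 + (1/2)*(-3)))*273 = ((-3 - 7)**2 + (1 - 3/2))*273 = ((-10)**2 - 1/2)*273 = (100 - 1/2)*273 = (199/2)*273 = 54327/2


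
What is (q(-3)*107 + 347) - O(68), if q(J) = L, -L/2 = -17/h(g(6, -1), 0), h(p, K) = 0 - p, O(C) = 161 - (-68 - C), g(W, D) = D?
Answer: 3688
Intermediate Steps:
O(C) = 229 + C (O(C) = 161 + (68 + C) = 229 + C)
h(p, K) = -p
L = 34 (L = -(-34)/((-1*(-1))) = -(-34)/1 = -(-34) = -2*(-17) = 34)
q(J) = 34
(q(-3)*107 + 347) - O(68) = (34*107 + 347) - (229 + 68) = (3638 + 347) - 1*297 = 3985 - 297 = 3688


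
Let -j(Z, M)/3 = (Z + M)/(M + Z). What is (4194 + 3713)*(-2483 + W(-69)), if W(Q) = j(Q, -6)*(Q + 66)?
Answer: -19561918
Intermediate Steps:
j(Z, M) = -3 (j(Z, M) = -3*(Z + M)/(M + Z) = -3*(M + Z)/(M + Z) = -3*1 = -3)
W(Q) = -198 - 3*Q (W(Q) = -3*(Q + 66) = -3*(66 + Q) = -198 - 3*Q)
(4194 + 3713)*(-2483 + W(-69)) = (4194 + 3713)*(-2483 + (-198 - 3*(-69))) = 7907*(-2483 + (-198 + 207)) = 7907*(-2483 + 9) = 7907*(-2474) = -19561918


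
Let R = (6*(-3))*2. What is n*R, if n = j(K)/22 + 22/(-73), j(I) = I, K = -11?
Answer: 2106/73 ≈ 28.849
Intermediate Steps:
R = -36 (R = -18*2 = -36)
n = -117/146 (n = -11/22 + 22/(-73) = -11*1/22 + 22*(-1/73) = -1/2 - 22/73 = -117/146 ≈ -0.80137)
n*R = -117/146*(-36) = 2106/73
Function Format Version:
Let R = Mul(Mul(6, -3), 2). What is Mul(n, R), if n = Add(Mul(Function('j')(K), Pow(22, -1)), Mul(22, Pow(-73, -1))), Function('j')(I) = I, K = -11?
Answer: Rational(2106, 73) ≈ 28.849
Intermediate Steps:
R = -36 (R = Mul(-18, 2) = -36)
n = Rational(-117, 146) (n = Add(Mul(-11, Pow(22, -1)), Mul(22, Pow(-73, -1))) = Add(Mul(-11, Rational(1, 22)), Mul(22, Rational(-1, 73))) = Add(Rational(-1, 2), Rational(-22, 73)) = Rational(-117, 146) ≈ -0.80137)
Mul(n, R) = Mul(Rational(-117, 146), -36) = Rational(2106, 73)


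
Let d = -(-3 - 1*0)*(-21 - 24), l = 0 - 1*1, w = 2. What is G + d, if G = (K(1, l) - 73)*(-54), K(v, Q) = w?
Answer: 3699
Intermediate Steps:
l = -1 (l = 0 - 1 = -1)
K(v, Q) = 2
d = -135 (d = -(-3 + 0)*(-45) = -(-3)*(-45) = -1*135 = -135)
G = 3834 (G = (2 - 73)*(-54) = -71*(-54) = 3834)
G + d = 3834 - 135 = 3699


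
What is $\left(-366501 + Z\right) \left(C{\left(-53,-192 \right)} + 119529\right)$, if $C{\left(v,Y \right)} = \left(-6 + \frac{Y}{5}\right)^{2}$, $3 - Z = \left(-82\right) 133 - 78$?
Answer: $- \frac{1079876974626}{25} \approx -4.3195 \cdot 10^{10}$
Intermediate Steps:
$Z = 10987$ ($Z = 3 - \left(\left(-82\right) 133 - 78\right) = 3 - \left(-10906 - 78\right) = 3 - -10984 = 3 + 10984 = 10987$)
$C{\left(v,Y \right)} = \left(-6 + \frac{Y}{5}\right)^{2}$ ($C{\left(v,Y \right)} = \left(-6 + Y \frac{1}{5}\right)^{2} = \left(-6 + \frac{Y}{5}\right)^{2}$)
$\left(-366501 + Z\right) \left(C{\left(-53,-192 \right)} + 119529\right) = \left(-366501 + 10987\right) \left(\frac{\left(-30 - 192\right)^{2}}{25} + 119529\right) = - 355514 \left(\frac{\left(-222\right)^{2}}{25} + 119529\right) = - 355514 \left(\frac{1}{25} \cdot 49284 + 119529\right) = - 355514 \left(\frac{49284}{25} + 119529\right) = \left(-355514\right) \frac{3037509}{25} = - \frac{1079876974626}{25}$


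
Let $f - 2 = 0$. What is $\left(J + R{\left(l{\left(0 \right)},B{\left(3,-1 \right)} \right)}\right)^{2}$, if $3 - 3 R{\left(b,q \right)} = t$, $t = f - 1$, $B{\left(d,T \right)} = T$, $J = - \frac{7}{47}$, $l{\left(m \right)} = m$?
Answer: $\frac{5329}{19881} \approx 0.26804$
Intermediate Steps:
$J = - \frac{7}{47}$ ($J = \left(-7\right) \frac{1}{47} = - \frac{7}{47} \approx -0.14894$)
$f = 2$ ($f = 2 + 0 = 2$)
$t = 1$ ($t = 2 - 1 = 1$)
$R{\left(b,q \right)} = \frac{2}{3}$ ($R{\left(b,q \right)} = 1 - \frac{1}{3} = \frac{2}{3}$)
$\left(J + R{\left(l{\left(0 \right)},B{\left(3,-1 \right)} \right)}\right)^{2} = \left(- \frac{7}{47} + \frac{2}{3}\right)^{2} = \left(\frac{73}{141}\right)^{2} = \frac{5329}{19881}$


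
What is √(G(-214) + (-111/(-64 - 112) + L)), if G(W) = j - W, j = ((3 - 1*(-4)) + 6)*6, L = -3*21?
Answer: √444565/44 ≈ 15.154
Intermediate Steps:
L = -63
j = 78 (j = ((3 + 4) + 6)*6 = (7 + 6)*6 = 13*6 = 78)
G(W) = 78 - W
√(G(-214) + (-111/(-64 - 112) + L)) = √((78 - 1*(-214)) + (-111/(-64 - 112) - 63)) = √((78 + 214) + (-111/(-176) - 63)) = √(292 + (-1/176*(-111) - 63)) = √(292 + (111/176 - 63)) = √(292 - 10977/176) = √(40415/176) = √444565/44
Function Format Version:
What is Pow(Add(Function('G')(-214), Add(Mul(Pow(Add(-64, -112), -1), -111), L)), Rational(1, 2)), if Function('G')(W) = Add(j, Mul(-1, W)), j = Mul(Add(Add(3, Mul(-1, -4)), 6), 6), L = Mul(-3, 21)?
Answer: Mul(Rational(1, 44), Pow(444565, Rational(1, 2))) ≈ 15.154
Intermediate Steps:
L = -63
j = 78 (j = Mul(Add(Add(3, 4), 6), 6) = Mul(Add(7, 6), 6) = Mul(13, 6) = 78)
Function('G')(W) = Add(78, Mul(-1, W))
Pow(Add(Function('G')(-214), Add(Mul(Pow(Add(-64, -112), -1), -111), L)), Rational(1, 2)) = Pow(Add(Add(78, Mul(-1, -214)), Add(Mul(Pow(Add(-64, -112), -1), -111), -63)), Rational(1, 2)) = Pow(Add(Add(78, 214), Add(Mul(Pow(-176, -1), -111), -63)), Rational(1, 2)) = Pow(Add(292, Add(Mul(Rational(-1, 176), -111), -63)), Rational(1, 2)) = Pow(Add(292, Add(Rational(111, 176), -63)), Rational(1, 2)) = Pow(Add(292, Rational(-10977, 176)), Rational(1, 2)) = Pow(Rational(40415, 176), Rational(1, 2)) = Mul(Rational(1, 44), Pow(444565, Rational(1, 2)))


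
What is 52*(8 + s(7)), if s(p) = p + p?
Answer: 1144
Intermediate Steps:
s(p) = 2*p
52*(8 + s(7)) = 52*(8 + 2*7) = 52*(8 + 14) = 52*22 = 1144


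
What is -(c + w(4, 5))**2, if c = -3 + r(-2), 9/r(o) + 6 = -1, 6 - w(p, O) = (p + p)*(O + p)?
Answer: -242064/49 ≈ -4940.1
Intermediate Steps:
w(p, O) = 6 - 2*p*(O + p) (w(p, O) = 6 - (p + p)*(O + p) = 6 - 2*p*(O + p))
r(o) = -9/7 (r(o) = 9/(-6 - 1) = 9/(-7) = 9*(-1/7) = -9/7)
c = -30/7 (c = -3 - 9/7 = -30/7 ≈ -4.2857)
-(c + w(4, 5))**2 = -(-30/7 + (6 - 2*4**2 - 2*5*4))**2 = -(-30/7 + (6 - 2*16 - 40))**2 = -(-30/7 + (6 - 32 - 40))**2 = -(-30/7 - 66)**2 = -(-492/7)**2 = -1*242064/49 = -242064/49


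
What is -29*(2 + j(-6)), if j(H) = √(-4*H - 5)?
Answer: -58 - 29*√19 ≈ -184.41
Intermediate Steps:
j(H) = √(-5 - 4*H)
-29*(2 + j(-6)) = -29*(2 + √(-5 - 4*(-6))) = -29*(2 + √(-5 + 24)) = -29*(2 + √19) = -58 - 29*√19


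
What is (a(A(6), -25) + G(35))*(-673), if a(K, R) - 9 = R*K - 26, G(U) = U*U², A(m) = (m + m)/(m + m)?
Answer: -28826609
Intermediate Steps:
A(m) = 1 (A(m) = (2*m)/((2*m)) = (2*m)*(1/(2*m)) = 1)
G(U) = U³
a(K, R) = -17 + K*R (a(K, R) = 9 + (R*K - 26) = 9 + (K*R - 26) = 9 + (-26 + K*R) = -17 + K*R)
(a(A(6), -25) + G(35))*(-673) = ((-17 + 1*(-25)) + 35³)*(-673) = ((-17 - 25) + 42875)*(-673) = (-42 + 42875)*(-673) = 42833*(-673) = -28826609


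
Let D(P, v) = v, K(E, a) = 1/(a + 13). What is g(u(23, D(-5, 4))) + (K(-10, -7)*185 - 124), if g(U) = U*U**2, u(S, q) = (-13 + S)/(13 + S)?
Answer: -543223/5832 ≈ -93.145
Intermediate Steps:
K(E, a) = 1/(13 + a)
u(S, q) = (-13 + S)/(13 + S)
g(U) = U**3
g(u(23, D(-5, 4))) + (K(-10, -7)*185 - 124) = ((-13 + 23)/(13 + 23))**3 + (185/(13 - 7) - 124) = (10/36)**3 + (185/6 - 124) = ((1/36)*10)**3 + ((1/6)*185 - 124) = (5/18)**3 + (185/6 - 124) = 125/5832 - 559/6 = -543223/5832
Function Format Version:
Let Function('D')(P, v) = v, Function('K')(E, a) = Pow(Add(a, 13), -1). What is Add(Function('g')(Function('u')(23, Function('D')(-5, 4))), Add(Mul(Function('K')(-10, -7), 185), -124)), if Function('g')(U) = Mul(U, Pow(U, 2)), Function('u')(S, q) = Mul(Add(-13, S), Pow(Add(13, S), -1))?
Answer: Rational(-543223, 5832) ≈ -93.145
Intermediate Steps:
Function('K')(E, a) = Pow(Add(13, a), -1)
Function('u')(S, q) = Mul(Pow(Add(13, S), -1), Add(-13, S))
Function('g')(U) = Pow(U, 3)
Add(Function('g')(Function('u')(23, Function('D')(-5, 4))), Add(Mul(Function('K')(-10, -7), 185), -124)) = Add(Pow(Mul(Pow(Add(13, 23), -1), Add(-13, 23)), 3), Add(Mul(Pow(Add(13, -7), -1), 185), -124)) = Add(Pow(Mul(Pow(36, -1), 10), 3), Add(Mul(Pow(6, -1), 185), -124)) = Add(Pow(Mul(Rational(1, 36), 10), 3), Add(Mul(Rational(1, 6), 185), -124)) = Add(Pow(Rational(5, 18), 3), Add(Rational(185, 6), -124)) = Add(Rational(125, 5832), Rational(-559, 6)) = Rational(-543223, 5832)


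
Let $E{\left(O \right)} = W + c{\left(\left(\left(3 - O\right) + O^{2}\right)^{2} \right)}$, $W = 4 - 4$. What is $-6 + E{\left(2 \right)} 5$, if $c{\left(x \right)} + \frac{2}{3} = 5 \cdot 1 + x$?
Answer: $\frac{422}{3} \approx 140.67$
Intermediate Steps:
$W = 0$ ($W = 4 - 4 = 0$)
$c{\left(x \right)} = \frac{13}{3} + x$ ($c{\left(x \right)} = - \frac{2}{3} + \left(5 \cdot 1 + x\right) = - \frac{2}{3} + \left(5 + x\right) = \frac{13}{3} + x$)
$E{\left(O \right)} = \frac{13}{3} + \left(3 + O^{2} - O\right)^{2}$ ($E{\left(O \right)} = 0 + \left(\frac{13}{3} + \left(\left(3 - O\right) + O^{2}\right)^{2}\right) = 0 + \left(\frac{13}{3} + \left(3 + O^{2} - O\right)^{2}\right) = \frac{13}{3} + \left(3 + O^{2} - O\right)^{2}$)
$-6 + E{\left(2 \right)} 5 = -6 + \left(\frac{13}{3} + \left(3 + 2^{2} - 2\right)^{2}\right) 5 = -6 + \left(\frac{13}{3} + \left(3 + 4 - 2\right)^{2}\right) 5 = -6 + \left(\frac{13}{3} + 5^{2}\right) 5 = -6 + \left(\frac{13}{3} + 25\right) 5 = -6 + \frac{88}{3} \cdot 5 = -6 + \frac{440}{3} = \frac{422}{3}$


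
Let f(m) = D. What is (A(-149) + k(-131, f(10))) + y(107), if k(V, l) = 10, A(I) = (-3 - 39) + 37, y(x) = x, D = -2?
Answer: 112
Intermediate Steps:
f(m) = -2
A(I) = -5 (A(I) = -42 + 37 = -5)
(A(-149) + k(-131, f(10))) + y(107) = (-5 + 10) + 107 = 5 + 107 = 112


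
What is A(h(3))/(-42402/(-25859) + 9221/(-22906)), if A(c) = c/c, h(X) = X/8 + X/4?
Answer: 592326254/732814373 ≈ 0.80829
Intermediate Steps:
h(X) = 3*X/8 (h(X) = X*(1/8) + X*(1/4) = X/8 + X/4 = 3*X/8)
A(c) = 1
A(h(3))/(-42402/(-25859) + 9221/(-22906)) = 1/(-42402/(-25859) + 9221/(-22906)) = 1/(-42402*(-1/25859) + 9221*(-1/22906)) = 1/(42402/25859 - 9221/22906) = 1/(732814373/592326254) = 1*(592326254/732814373) = 592326254/732814373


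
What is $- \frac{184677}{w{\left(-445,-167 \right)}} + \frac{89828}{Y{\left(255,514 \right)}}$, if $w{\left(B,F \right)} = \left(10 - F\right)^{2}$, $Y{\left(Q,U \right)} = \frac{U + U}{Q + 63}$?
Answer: $\frac{74561046755}{2683851} \approx 27781.0$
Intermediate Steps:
$Y{\left(Q,U \right)} = \frac{2 U}{63 + Q}$
$- \frac{184677}{w{\left(-445,-167 \right)}} + \frac{89828}{Y{\left(255,514 \right)}} = - \frac{184677}{\left(-10 - 167\right)^{2}} + \frac{89828}{2 \cdot 514 \frac{1}{63 + 255}} = - \frac{184677}{\left(-177\right)^{2}} + \frac{89828}{2 \cdot 514 \cdot \frac{1}{318}} = - \frac{184677}{31329} + \frac{89828}{2 \cdot 514 \cdot \frac{1}{318}} = \left(-184677\right) \frac{1}{31329} + \frac{89828}{\frac{514}{159}} = - \frac{61559}{10443} + 89828 \cdot \frac{159}{514} = - \frac{61559}{10443} + \frac{7141326}{257} = \frac{74561046755}{2683851}$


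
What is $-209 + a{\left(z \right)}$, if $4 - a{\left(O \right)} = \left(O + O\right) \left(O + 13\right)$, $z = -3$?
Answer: $-145$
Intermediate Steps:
$a{\left(O \right)} = 4 - 2 O \left(13 + O\right)$ ($a{\left(O \right)} = 4 - \left(O + O\right) \left(O + 13\right) = 4 - 2 O \left(13 + O\right)$)
$-209 + a{\left(z \right)} = -209 - \left(-82 + 18\right) = -209 + \left(4 + 78 - 18\right) = -209 + 64 = -145$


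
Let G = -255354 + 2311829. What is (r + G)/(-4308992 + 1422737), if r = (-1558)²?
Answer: -1494613/962085 ≈ -1.5535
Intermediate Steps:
r = 2427364
G = 2056475
(r + G)/(-4308992 + 1422737) = (2427364 + 2056475)/(-4308992 + 1422737) = 4483839/(-2886255) = 4483839*(-1/2886255) = -1494613/962085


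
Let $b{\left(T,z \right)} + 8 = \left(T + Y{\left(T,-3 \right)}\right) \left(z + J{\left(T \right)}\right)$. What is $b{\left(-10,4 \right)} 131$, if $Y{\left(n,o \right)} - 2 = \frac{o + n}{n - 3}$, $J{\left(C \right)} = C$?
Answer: $4454$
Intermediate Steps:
$Y{\left(n,o \right)} = 2 + \frac{n + o}{-3 + n}$ ($Y{\left(n,o \right)} = 2 + \frac{o + n}{n - 3} = 2 + \frac{n + o}{-3 + n}$)
$b{\left(T,z \right)} = -8 + \left(T + z\right) \left(T + \frac{-9 + 3 T}{-3 + T}\right)$ ($b{\left(T,z \right)} = -8 + \left(T + \frac{-6 - 3 + 3 T}{-3 + T}\right) \left(z + T\right) = -8 + \left(T + \frac{-9 + 3 T}{-3 + T}\right) \left(T + z\right) = -8 + \left(T + z\right) \left(T + \frac{-9 + 3 T}{-3 + T}\right)$)
$b{\left(-10,4 \right)} 131 = \left(-8 + \left(-10\right)^{2} + 3 \left(-10\right) + 3 \cdot 4 - 40\right) 131 = \left(-8 + 100 - 30 + 12 - 40\right) 131 = 34 \cdot 131 = 4454$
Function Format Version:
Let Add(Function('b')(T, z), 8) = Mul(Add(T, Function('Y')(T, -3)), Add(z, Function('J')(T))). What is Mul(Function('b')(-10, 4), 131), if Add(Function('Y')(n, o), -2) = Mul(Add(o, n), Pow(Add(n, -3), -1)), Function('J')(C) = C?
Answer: 4454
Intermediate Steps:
Function('Y')(n, o) = Add(2, Mul(Pow(Add(-3, n), -1), Add(n, o))) (Function('Y')(n, o) = Add(2, Mul(Add(o, n), Pow(Add(n, -3), -1))) = Add(2, Mul(Add(n, o), Pow(Add(-3, n), -1))) = Add(2, Mul(Pow(Add(-3, n), -1), Add(n, o))))
Function('b')(T, z) = Add(-8, Mul(Add(T, z), Add(T, Mul(Pow(Add(-3, T), -1), Add(-9, Mul(3, T)))))) (Function('b')(T, z) = Add(-8, Mul(Add(T, Mul(Pow(Add(-3, T), -1), Add(-6, -3, Mul(3, T)))), Add(z, T))) = Add(-8, Mul(Add(T, Mul(Pow(Add(-3, T), -1), Add(-9, Mul(3, T)))), Add(T, z))) = Add(-8, Mul(Add(T, z), Add(T, Mul(Pow(Add(-3, T), -1), Add(-9, Mul(3, T)))))))
Mul(Function('b')(-10, 4), 131) = Mul(Add(-8, Pow(-10, 2), Mul(3, -10), Mul(3, 4), Mul(-10, 4)), 131) = Mul(Add(-8, 100, -30, 12, -40), 131) = Mul(34, 131) = 4454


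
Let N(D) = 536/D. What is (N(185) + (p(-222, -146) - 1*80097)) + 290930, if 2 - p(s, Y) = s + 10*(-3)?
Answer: 39051631/185 ≈ 2.1109e+5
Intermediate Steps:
p(s, Y) = 32 - s (p(s, Y) = 2 - (s + 10*(-3)) = 2 - (s - 30) = 2 - (-30 + s) = 2 + (30 - s) = 32 - s)
(N(185) + (p(-222, -146) - 1*80097)) + 290930 = (536/185 + ((32 - 1*(-222)) - 1*80097)) + 290930 = (536*(1/185) + ((32 + 222) - 80097)) + 290930 = (536/185 + (254 - 80097)) + 290930 = (536/185 - 79843) + 290930 = -14770419/185 + 290930 = 39051631/185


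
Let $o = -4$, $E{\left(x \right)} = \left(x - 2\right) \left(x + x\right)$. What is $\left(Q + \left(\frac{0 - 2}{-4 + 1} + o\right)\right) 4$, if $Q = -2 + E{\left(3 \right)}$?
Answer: $\frac{8}{3} \approx 2.6667$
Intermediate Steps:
$E{\left(x \right)} = 2 x \left(-2 + x\right)$ ($E{\left(x \right)} = \left(-2 + x\right) 2 x = 2 x \left(-2 + x\right)$)
$Q = 4$ ($Q = -2 + 2 \cdot 3 \left(-2 + 3\right) = -2 + 2 \cdot 3 \cdot 1 = -2 + 6 = 4$)
$\left(Q + \left(\frac{0 - 2}{-4 + 1} + o\right)\right) 4 = \left(4 - \left(4 - \frac{0 - 2}{-4 + 1}\right)\right) 4 = \left(4 - \left(4 + \frac{2}{-3}\right)\right) 4 = \left(4 - \frac{10}{3}\right) 4 = \frac{2}{3} \cdot 4 = \frac{8}{3}$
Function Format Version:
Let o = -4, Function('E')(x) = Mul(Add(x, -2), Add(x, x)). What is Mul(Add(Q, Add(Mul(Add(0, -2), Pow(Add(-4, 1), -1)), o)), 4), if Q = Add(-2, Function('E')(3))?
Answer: Rational(8, 3) ≈ 2.6667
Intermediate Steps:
Function('E')(x) = Mul(2, x, Add(-2, x)) (Function('E')(x) = Mul(Add(-2, x), Mul(2, x)) = Mul(2, x, Add(-2, x)))
Q = 4 (Q = Add(-2, Mul(2, 3, Add(-2, 3))) = Add(-2, Mul(2, 3, 1)) = Add(-2, 6) = 4)
Mul(Add(Q, Add(Mul(Add(0, -2), Pow(Add(-4, 1), -1)), o)), 4) = Mul(Add(4, Add(Mul(Add(0, -2), Pow(Add(-4, 1), -1)), -4)), 4) = Mul(Add(4, Add(Mul(-2, Pow(-3, -1)), -4)), 4) = Mul(Add(4, Add(Mul(-2, Rational(-1, 3)), -4)), 4) = Mul(Add(4, Add(Rational(2, 3), -4)), 4) = Mul(Add(4, Rational(-10, 3)), 4) = Mul(Rational(2, 3), 4) = Rational(8, 3)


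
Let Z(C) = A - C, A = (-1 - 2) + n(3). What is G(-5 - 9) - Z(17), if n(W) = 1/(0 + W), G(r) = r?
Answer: 17/3 ≈ 5.6667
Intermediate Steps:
n(W) = 1/W
A = -8/3 (A = (-1 - 2) + 1/3 = -3 + 1/3 = -8/3 ≈ -2.6667)
Z(C) = -8/3 - C
G(-5 - 9) - Z(17) = (-5 - 9) - (-8/3 - 1*17) = -14 - (-8/3 - 17) = -14 - 1*(-59/3) = -14 + 59/3 = 17/3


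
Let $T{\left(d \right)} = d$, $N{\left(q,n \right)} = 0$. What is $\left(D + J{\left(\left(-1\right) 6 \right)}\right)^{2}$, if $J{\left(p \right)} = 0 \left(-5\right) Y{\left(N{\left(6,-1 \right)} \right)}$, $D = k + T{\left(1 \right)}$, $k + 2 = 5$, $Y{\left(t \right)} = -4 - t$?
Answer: $16$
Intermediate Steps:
$k = 3$ ($k = -2 + 5 = 3$)
$D = 4$ ($D = 3 + 1 = 4$)
$J{\left(p \right)} = 0$ ($J{\left(p \right)} = 0 \left(-5\right) \left(-4 - 0\right) = 0 \left(-4 + 0\right) = 0 \left(-4\right) = 0$)
$\left(D + J{\left(\left(-1\right) 6 \right)}\right)^{2} = \left(4 + 0\right)^{2} = 4^{2} = 16$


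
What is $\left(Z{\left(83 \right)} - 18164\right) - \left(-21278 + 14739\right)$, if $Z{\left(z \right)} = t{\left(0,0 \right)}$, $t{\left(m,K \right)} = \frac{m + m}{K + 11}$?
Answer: $-11625$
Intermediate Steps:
$t{\left(m,K \right)} = \frac{2 m}{11 + K}$
$Z{\left(z \right)} = 0$ ($Z{\left(z \right)} = 2 \cdot 0 \frac{1}{11 + 0} = 2 \cdot 0 \cdot \frac{1}{11} = 0$)
$\left(Z{\left(83 \right)} - 18164\right) - \left(-21278 + 14739\right) = \left(0 - 18164\right) - \left(-21278 + 14739\right) = \left(0 - 18164\right) - -6539 = -18164 + 6539 = -11625$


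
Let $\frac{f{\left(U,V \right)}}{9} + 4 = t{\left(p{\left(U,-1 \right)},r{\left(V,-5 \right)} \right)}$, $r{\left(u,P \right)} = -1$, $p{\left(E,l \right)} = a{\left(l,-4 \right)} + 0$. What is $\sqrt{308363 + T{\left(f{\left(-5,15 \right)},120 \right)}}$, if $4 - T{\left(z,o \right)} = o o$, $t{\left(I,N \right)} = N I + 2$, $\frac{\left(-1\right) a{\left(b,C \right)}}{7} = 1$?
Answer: $3 \sqrt{32663} \approx 542.19$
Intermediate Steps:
$a{\left(b,C \right)} = -7$ ($a{\left(b,C \right)} = \left(-7\right) 1 = -7$)
$p{\left(E,l \right)} = -7$ ($p{\left(E,l \right)} = -7 + 0 = -7$)
$t{\left(I,N \right)} = 2 + I N$ ($t{\left(I,N \right)} = I N + 2 = 2 + I N$)
$f{\left(U,V \right)} = 45$ ($f{\left(U,V \right)} = -36 + 9 \left(2 - -7\right) = -36 + 9 \left(2 + 7\right) = -36 + 9 \cdot 9 = -36 + 81 = 45$)
$T{\left(z,o \right)} = 4 - o^{2}$ ($T{\left(z,o \right)} = 4 - o o = 4 - o^{2}$)
$\sqrt{308363 + T{\left(f{\left(-5,15 \right)},120 \right)}} = \sqrt{308363 + \left(4 - 120^{2}\right)} = \sqrt{308363 + \left(4 - 14400\right)} = \sqrt{308363 - 14396} = \sqrt{293967} = 3 \sqrt{32663}$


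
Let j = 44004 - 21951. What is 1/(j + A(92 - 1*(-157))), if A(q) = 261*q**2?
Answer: 1/16204314 ≈ 6.1712e-8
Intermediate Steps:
j = 22053
1/(j + A(92 - 1*(-157))) = 1/(22053 + 261*(92 - 1*(-157))**2) = 1/(22053 + 261*(92 + 157)**2) = 1/(22053 + 261*249**2) = 1/(22053 + 261*62001) = 1/(22053 + 16182261) = 1/16204314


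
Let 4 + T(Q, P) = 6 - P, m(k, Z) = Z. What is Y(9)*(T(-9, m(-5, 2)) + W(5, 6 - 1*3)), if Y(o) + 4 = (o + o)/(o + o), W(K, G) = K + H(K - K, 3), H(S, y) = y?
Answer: -24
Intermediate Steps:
T(Q, P) = 2 - P (T(Q, P) = -4 + (6 - P) = 2 - P)
W(K, G) = 3 + K (W(K, G) = K + 3 = 3 + K)
Y(o) = -3 (Y(o) = -4 + (o + o)/(o + o) = -4 + (2*o)/((2*o)) = -4 + (2*o)*(1/(2*o)) = -4 + 1 = -3)
Y(9)*(T(-9, m(-5, 2)) + W(5, 6 - 1*3)) = -3*((2 - 1*2) + (3 + 5)) = -3*((2 - 2) + 8) = -3*(0 + 8) = -3*8 = -24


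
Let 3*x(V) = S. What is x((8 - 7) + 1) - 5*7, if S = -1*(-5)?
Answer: -100/3 ≈ -33.333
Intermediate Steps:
S = 5
x(V) = 5/3 (x(V) = (⅓)*5 = 5/3)
x((8 - 7) + 1) - 5*7 = 5/3 - 5*7 = 5/3 - 1*35 = 5/3 - 35 = -100/3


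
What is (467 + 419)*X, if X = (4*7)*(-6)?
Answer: -148848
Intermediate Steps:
X = -168 (X = 28*(-6) = -168)
(467 + 419)*X = (467 + 419)*(-168) = 886*(-168) = -148848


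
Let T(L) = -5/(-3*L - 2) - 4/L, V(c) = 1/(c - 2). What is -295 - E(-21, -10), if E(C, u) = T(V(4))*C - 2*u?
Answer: -453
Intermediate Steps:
V(c) = 1/(-2 + c)
T(L) = -5/(-2 - 3*L) - 4/L
E(C, u) = -2*u - 46*C/7 (E(C, u) = ((-8 - 7/(-2 + 4))/((1/(-2 + 4))*(2 + 3/(-2 + 4))))*C - 2*u = ((-8 - 7/2)/((1/2)*(2 + 3/2)))*C - 2*u = ((-8 - 7*½)/((½)*(2 + 3*(½))))*C - 2*u = (2*(-8 - 7/2)/(2 + 3/2))*C - 2*u = (2*(-23/2)/(7/2))*C - 2*u = (2*(2/7)*(-23/2))*C - 2*u = -46*C/7 - 2*u = -2*u - 46*C/7)
-295 - E(-21, -10) = -295 - (-2*(-10) - 46/7*(-21)) = -295 - (20 + 138) = -295 - 1*158 = -295 - 158 = -453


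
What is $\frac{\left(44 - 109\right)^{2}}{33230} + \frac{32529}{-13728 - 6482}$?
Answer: $- \frac{49777571}{33578915} \approx -1.4824$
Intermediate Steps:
$\frac{\left(44 - 109\right)^{2}}{33230} + \frac{32529}{-13728 - 6482} = \left(-65\right)^{2} \cdot \frac{1}{33230} + \frac{32529}{-13728 - 6482} = 4225 \cdot \frac{1}{33230} + \frac{32529}{-20210} = \frac{845}{6646} + 32529 \left(- \frac{1}{20210}\right) = \frac{845}{6646} - \frac{32529}{20210} = - \frac{49777571}{33578915}$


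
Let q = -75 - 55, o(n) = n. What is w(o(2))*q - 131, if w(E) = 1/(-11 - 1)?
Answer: -721/6 ≈ -120.17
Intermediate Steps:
w(E) = -1/12 (w(E) = 1/(-12) = -1/12)
q = -130
w(o(2))*q - 131 = -1/12*(-130) - 131 = 65/6 - 131 = -721/6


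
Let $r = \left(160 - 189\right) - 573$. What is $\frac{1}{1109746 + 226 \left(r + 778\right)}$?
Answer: $\frac{1}{1149522} \approx 8.6993 \cdot 10^{-7}$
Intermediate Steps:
$r = -602$ ($r = \left(160 - 189\right) - 573 = -29 - 573 = -602$)
$\frac{1}{1109746 + 226 \left(r + 778\right)} = \frac{1}{1109746 + 226 \left(-602 + 778\right)} = \frac{1}{1109746 + 226 \cdot 176} = \frac{1}{1109746 + 39776} = \frac{1}{1149522}$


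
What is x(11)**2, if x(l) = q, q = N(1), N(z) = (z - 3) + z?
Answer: 1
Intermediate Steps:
N(z) = -3 + 2*z (N(z) = (-3 + z) + z = -3 + 2*z)
q = -1 (q = -3 + 2*1 = -3 + 2 = -1)
x(l) = -1
x(11)**2 = (-1)**2 = 1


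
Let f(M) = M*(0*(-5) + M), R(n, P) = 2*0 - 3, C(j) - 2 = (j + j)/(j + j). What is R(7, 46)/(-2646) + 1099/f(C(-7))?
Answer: 11967/98 ≈ 122.11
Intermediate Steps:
C(j) = 3 (C(j) = 2 + (j + j)/(j + j) = 2 + (2*j)/((2*j)) = 2 + (2*j)*(1/(2*j)) = 2 + 1 = 3)
R(n, P) = -3 (R(n, P) = 0 - 3 = -3)
f(M) = M**2 (f(M) = M*(0 + M) = M*M = M**2)
R(7, 46)/(-2646) + 1099/f(C(-7)) = -3/(-2646) + 1099/(3**2) = -3*(-1/2646) + 1099/9 = 1/882 + 1099*(1/9) = 1/882 + 1099/9 = 11967/98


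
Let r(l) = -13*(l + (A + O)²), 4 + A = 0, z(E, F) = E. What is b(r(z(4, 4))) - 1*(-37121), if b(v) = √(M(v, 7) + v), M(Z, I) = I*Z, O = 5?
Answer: 37121 + 2*I*√130 ≈ 37121.0 + 22.803*I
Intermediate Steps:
A = -4 (A = -4 + 0 = -4)
r(l) = -13 - 13*l (r(l) = -13*(l + (-4 + 5)²) = -13*(l + 1²) = -13*(l + 1) = -13*(1 + l) = -13 - 13*l)
b(v) = 2*√2*√v (b(v) = √(7*v + v) = √(8*v) = 2*√2*√v)
b(r(z(4, 4))) - 1*(-37121) = 2*√2*√(-13 - 13*4) - 1*(-37121) = 2*√2*√(-13 - 52) + 37121 = 2*√2*√(-65) + 37121 = 2*√2*(I*√65) + 37121 = 2*I*√130 + 37121 = 37121 + 2*I*√130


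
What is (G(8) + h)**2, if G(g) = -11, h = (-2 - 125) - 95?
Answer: 54289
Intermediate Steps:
h = -222 (h = -127 - 95 = -222)
(G(8) + h)**2 = (-11 - 222)**2 = (-233)**2 = 54289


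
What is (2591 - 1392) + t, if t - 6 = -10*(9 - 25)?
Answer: 1365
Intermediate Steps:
t = 166 (t = 6 - 10*(9 - 25) = 6 - 10*(-16) = 6 + 160 = 166)
(2591 - 1392) + t = (2591 - 1392) + 166 = 1199 + 166 = 1365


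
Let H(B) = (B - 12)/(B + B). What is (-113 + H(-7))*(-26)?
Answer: 20319/7 ≈ 2902.7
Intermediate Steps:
H(B) = (-12 + B)/(2*B) (H(B) = (-12 + B)/((2*B)) = (-12 + B)*(1/(2*B)) = (-12 + B)/(2*B))
(-113 + H(-7))*(-26) = (-113 + (½)*(-12 - 7)/(-7))*(-26) = (-113 + (½)*(-⅐)*(-19))*(-26) = (-113 + 19/14)*(-26) = -1563/14*(-26) = 20319/7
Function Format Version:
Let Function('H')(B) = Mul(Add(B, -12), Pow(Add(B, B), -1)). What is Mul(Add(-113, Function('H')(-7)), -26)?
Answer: Rational(20319, 7) ≈ 2902.7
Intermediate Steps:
Function('H')(B) = Mul(Rational(1, 2), Pow(B, -1), Add(-12, B)) (Function('H')(B) = Mul(Add(-12, B), Pow(Mul(2, B), -1)) = Mul(Add(-12, B), Mul(Rational(1, 2), Pow(B, -1))) = Mul(Rational(1, 2), Pow(B, -1), Add(-12, B)))
Mul(Add(-113, Function('H')(-7)), -26) = Mul(Add(-113, Mul(Rational(1, 2), Pow(-7, -1), Add(-12, -7))), -26) = Mul(Add(-113, Mul(Rational(1, 2), Rational(-1, 7), -19)), -26) = Mul(Add(-113, Rational(19, 14)), -26) = Mul(Rational(-1563, 14), -26) = Rational(20319, 7)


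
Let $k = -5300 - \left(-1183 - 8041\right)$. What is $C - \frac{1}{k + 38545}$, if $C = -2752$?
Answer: $- \frac{116874689}{42469} \approx -2752.0$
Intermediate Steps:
$k = 3924$ ($k = -5300 - -9224 = -5300 + 9224 = 3924$)
$C - \frac{1}{k + 38545} = -2752 - \frac{1}{3924 + 38545} = -2752 - \frac{1}{42469} = - \frac{116874689}{42469}$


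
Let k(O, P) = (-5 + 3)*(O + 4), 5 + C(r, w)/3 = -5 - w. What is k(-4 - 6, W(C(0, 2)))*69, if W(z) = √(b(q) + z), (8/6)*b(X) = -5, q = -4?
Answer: 828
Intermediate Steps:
b(X) = -15/4 (b(X) = (¾)*(-5) = -15/4)
C(r, w) = -30 - 3*w (C(r, w) = -15 + 3*(-5 - w) = -15 + (-15 - 3*w) = -30 - 3*w)
W(z) = √(-15/4 + z)
k(O, P) = -8 - 2*O (k(O, P) = -2*(4 + O) = -8 - 2*O)
k(-4 - 6, W(C(0, 2)))*69 = (-8 - 2*(-4 - 6))*69 = (-8 - 2*(-10))*69 = (-8 + 20)*69 = 12*69 = 828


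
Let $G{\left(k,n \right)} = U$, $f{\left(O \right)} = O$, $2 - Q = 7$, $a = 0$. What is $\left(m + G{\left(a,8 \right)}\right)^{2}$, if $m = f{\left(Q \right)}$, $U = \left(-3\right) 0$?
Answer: $25$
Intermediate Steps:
$Q = -5$ ($Q = 2 - 7 = -5$)
$U = 0$
$G{\left(k,n \right)} = 0$
$m = -5$
$\left(m + G{\left(a,8 \right)}\right)^{2} = \left(-5 + 0\right)^{2} = \left(-5\right)^{2} = 25$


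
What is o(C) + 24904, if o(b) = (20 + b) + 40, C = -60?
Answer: 24904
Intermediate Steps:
o(b) = 60 + b
o(C) + 24904 = (60 - 60) + 24904 = 0 + 24904 = 24904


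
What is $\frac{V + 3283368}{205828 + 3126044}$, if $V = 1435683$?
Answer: $\frac{524339}{370208} \approx 1.4163$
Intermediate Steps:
$\frac{V + 3283368}{205828 + 3126044} = \frac{1435683 + 3283368}{205828 + 3126044} = \frac{4719051}{3331872} = 4719051 \cdot \frac{1}{3331872} = \frac{524339}{370208}$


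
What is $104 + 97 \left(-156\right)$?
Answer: $-15028$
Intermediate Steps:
$104 + 97 \left(-156\right) = 104 - 15132 = -15028$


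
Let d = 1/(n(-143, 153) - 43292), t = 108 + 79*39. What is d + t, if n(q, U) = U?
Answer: 137570270/43139 ≈ 3189.0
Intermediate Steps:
t = 3189 (t = 108 + 3081 = 3189)
d = -1/43139 (d = 1/(153 - 43292) = 1/(-43139) = -1/43139 ≈ -2.3181e-5)
d + t = -1/43139 + 3189 = 137570270/43139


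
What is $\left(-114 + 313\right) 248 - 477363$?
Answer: $-428011$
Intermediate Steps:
$\left(-114 + 313\right) 248 - 477363 = 199 \cdot 248 - 477363 = 49352 - 477363 = -428011$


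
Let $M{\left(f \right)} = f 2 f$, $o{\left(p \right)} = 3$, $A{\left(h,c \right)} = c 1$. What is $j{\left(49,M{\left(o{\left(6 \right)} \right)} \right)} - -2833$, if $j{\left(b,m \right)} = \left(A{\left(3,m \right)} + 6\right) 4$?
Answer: $2929$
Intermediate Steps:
$A{\left(h,c \right)} = c$
$M{\left(f \right)} = 2 f^{2}$ ($M{\left(f \right)} = 2 f f = 2 f^{2}$)
$j{\left(b,m \right)} = 24 + 4 m$ ($j{\left(b,m \right)} = \left(m + 6\right) 4 = \left(6 + m\right) 4 = 24 + 4 m$)
$j{\left(49,M{\left(o{\left(6 \right)} \right)} \right)} - -2833 = \left(24 + 4 \cdot 2 \cdot 3^{2}\right) - -2833 = \left(24 + 4 \cdot 2 \cdot 9\right) + 2833 = \left(24 + 4 \cdot 18\right) + 2833 = \left(24 + 72\right) + 2833 = 96 + 2833 = 2929$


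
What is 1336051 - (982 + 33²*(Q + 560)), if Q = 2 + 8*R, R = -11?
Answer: 818883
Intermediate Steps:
Q = -86 (Q = 2 + 8*(-11) = 2 - 88 = -86)
1336051 - (982 + 33²*(Q + 560)) = 1336051 - (982 + 33²*(-86 + 560)) = 1336051 - (982 + 1089*474) = 1336051 - (982 + 516186) = 1336051 - 1*517168 = 1336051 - 517168 = 818883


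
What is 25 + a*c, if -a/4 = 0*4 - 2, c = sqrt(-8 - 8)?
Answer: 25 + 32*I ≈ 25.0 + 32.0*I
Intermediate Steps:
c = 4*I (c = sqrt(-16) = 4*I ≈ 4.0*I)
a = 8 (a = -4*(0*4 - 2) = -4*(0 - 2) = -4*(-2) = 8)
25 + a*c = 25 + 8*(4*I) = 25 + 32*I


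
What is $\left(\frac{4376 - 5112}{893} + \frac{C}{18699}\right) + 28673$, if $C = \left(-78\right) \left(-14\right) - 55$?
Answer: $\frac{478774852888}{16698207} \approx 28672.0$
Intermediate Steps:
$C = 1037$ ($C = 1092 - 55 = 1037$)
$\left(\frac{4376 - 5112}{893} + \frac{C}{18699}\right) + 28673 = \left(\frac{4376 - 5112}{893} + \frac{1037}{18699}\right) + 28673 = \left(\left(4376 - 5112\right) \frac{1}{893} + 1037 \cdot \frac{1}{18699}\right) + 28673 = \left(\left(-736\right) \frac{1}{893} + \frac{1037}{18699}\right) + 28673 = \left(- \frac{736}{893} + \frac{1037}{18699}\right) + 28673 = - \frac{12836423}{16698207} + 28673 = \frac{478774852888}{16698207}$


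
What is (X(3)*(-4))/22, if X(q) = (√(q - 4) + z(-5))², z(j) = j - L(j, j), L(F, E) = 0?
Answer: -48/11 + 20*I/11 ≈ -4.3636 + 1.8182*I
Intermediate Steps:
z(j) = j (z(j) = j - 1*0 = j + 0 = j)
X(q) = (-5 + √(-4 + q))² (X(q) = (√(q - 4) - 5)² = (√(-4 + q) - 5)² = (-5 + √(-4 + q))²)
(X(3)*(-4))/22 = ((-5 + √(-4 + 3))²*(-4))/22 = ((-5 + √(-1))²*(-4))*(1/22) = ((-5 + I)²*(-4))*(1/22) = -4*(-5 + I)²*(1/22) = -2*(-5 + I)²/11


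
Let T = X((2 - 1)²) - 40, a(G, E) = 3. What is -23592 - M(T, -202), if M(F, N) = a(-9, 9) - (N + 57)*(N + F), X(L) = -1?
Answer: 11640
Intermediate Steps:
T = -41 (T = -1 - 40 = -41)
M(F, N) = 3 - (57 + N)*(F + N) (M(F, N) = 3 - (N + 57)*(N + F) = 3 - (57 + N)*(F + N))
-23592 - M(T, -202) = -23592 - (3 - 1*(-202)² - 57*(-41) - 57*(-202) - 1*(-41)*(-202)) = -23592 - (3 - 1*40804 + 2337 + 11514 - 8282) = -23592 - (3 - 40804 + 2337 + 11514 - 8282) = -23592 - 1*(-35232) = -23592 + 35232 = 11640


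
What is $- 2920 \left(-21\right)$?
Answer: $61320$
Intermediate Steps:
$- 2920 \left(-21\right) = \left(-1\right) \left(-61320\right) = 61320$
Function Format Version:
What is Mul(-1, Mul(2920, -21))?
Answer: 61320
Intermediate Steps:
Mul(-1, Mul(2920, -21)) = Mul(-1, -61320) = 61320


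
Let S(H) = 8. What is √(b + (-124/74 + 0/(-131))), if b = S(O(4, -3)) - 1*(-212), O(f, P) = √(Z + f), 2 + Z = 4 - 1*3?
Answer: √298886/37 ≈ 14.776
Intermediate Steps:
Z = -1 (Z = -2 + (4 - 1*3) = -2 + (4 - 3) = -2 + 1 = -1)
O(f, P) = √(-1 + f)
b = 220 (b = 8 - 1*(-212) = 8 + 212 = 220)
√(b + (-124/74 + 0/(-131))) = √(220 + (-124/74 + 0/(-131))) = √(220 + (-124*1/74 + 0*(-1/131))) = √(220 + (-62/37 + 0)) = √(220 - 62/37) = √(8078/37) = √298886/37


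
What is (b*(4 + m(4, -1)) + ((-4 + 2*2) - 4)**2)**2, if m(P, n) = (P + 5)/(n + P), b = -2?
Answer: 4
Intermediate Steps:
m(P, n) = (5 + P)/(P + n)
(b*(4 + m(4, -1)) + ((-4 + 2*2) - 4)**2)**2 = (-2*(4 + (5 + 4)/(4 - 1)) + ((-4 + 2*2) - 4)**2)**2 = (-2*(4 + 9/3) + ((-4 + 4) - 4)**2)**2 = (-2*(4 + (1/3)*9) + (0 - 4)**2)**2 = (-2*(4 + 3) + (-4)**2)**2 = (-2*7 + 16)**2 = (-14 + 16)**2 = 2**2 = 4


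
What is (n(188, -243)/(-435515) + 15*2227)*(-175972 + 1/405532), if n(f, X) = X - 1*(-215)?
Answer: -1038205425266642027109/176615268980 ≈ -5.8783e+9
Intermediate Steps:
n(f, X) = 215 + X (n(f, X) = X + 215 = 215 + X)
(n(188, -243)/(-435515) + 15*2227)*(-175972 + 1/405532) = ((215 - 243)/(-435515) + 15*2227)*(-175972 + 1/405532) = (-28*(-1/435515) + 33405)*(-175972 + 1/405532) = (28/435515 + 33405)*(-71362277103/405532) = (14548378603/435515)*(-71362277103/405532) = -1038205425266642027109/176615268980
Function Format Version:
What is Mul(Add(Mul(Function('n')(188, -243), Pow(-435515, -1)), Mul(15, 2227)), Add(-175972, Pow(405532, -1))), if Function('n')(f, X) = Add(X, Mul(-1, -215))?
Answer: Rational(-1038205425266642027109, 176615268980) ≈ -5.8783e+9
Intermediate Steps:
Function('n')(f, X) = Add(215, X) (Function('n')(f, X) = Add(X, 215) = Add(215, X))
Mul(Add(Mul(Function('n')(188, -243), Pow(-435515, -1)), Mul(15, 2227)), Add(-175972, Pow(405532, -1))) = Mul(Add(Mul(Add(215, -243), Pow(-435515, -1)), Mul(15, 2227)), Add(-175972, Pow(405532, -1))) = Mul(Add(Mul(-28, Rational(-1, 435515)), 33405), Add(-175972, Rational(1, 405532))) = Mul(Add(Rational(28, 435515), 33405), Rational(-71362277103, 405532)) = Mul(Rational(14548378603, 435515), Rational(-71362277103, 405532)) = Rational(-1038205425266642027109, 176615268980)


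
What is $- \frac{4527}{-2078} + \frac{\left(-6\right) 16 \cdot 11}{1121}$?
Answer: $\frac{2880399}{2329438} \approx 1.2365$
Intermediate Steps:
$- \frac{4527}{-2078} + \frac{\left(-6\right) 16 \cdot 11}{1121} = \left(-4527\right) \left(- \frac{1}{2078}\right) + \left(-96\right) 11 \cdot \frac{1}{1121} = \frac{4527}{2078} - \frac{1056}{1121} = \frac{2880399}{2329438}$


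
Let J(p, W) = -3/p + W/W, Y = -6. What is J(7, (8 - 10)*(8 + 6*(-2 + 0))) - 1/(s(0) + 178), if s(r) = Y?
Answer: 681/1204 ≈ 0.56561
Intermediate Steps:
s(r) = -6
J(p, W) = 1 - 3/p (J(p, W) = -3/p + 1 = 1 - 3/p)
J(7, (8 - 10)*(8 + 6*(-2 + 0))) - 1/(s(0) + 178) = (-3 + 7)/7 - 1/(-6 + 178) = (⅐)*4 - 1/172 = 4/7 - 1*1/172 = 4/7 - 1/172 = 681/1204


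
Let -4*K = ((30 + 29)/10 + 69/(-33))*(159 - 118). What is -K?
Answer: 17179/440 ≈ 39.043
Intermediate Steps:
K = -17179/440 (K = -((30 + 29)/10 + 69/(-33))*(159 - 118)/4 = -(59*(1/10) + 69*(-1/33))*41/4 = -(59/10 - 23/11)*41/4 = -419*41/440 = -1/4*17179/110 = -17179/440 ≈ -39.043)
-K = -1*(-17179/440) = 17179/440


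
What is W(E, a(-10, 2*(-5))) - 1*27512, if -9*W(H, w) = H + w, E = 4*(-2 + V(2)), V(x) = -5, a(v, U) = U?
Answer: -247570/9 ≈ -27508.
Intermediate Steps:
E = -28 (E = 4*(-2 - 5) = 4*(-7) = -28)
W(H, w) = -H/9 - w/9 (W(H, w) = -(H + w)/9 = -H/9 - w/9)
W(E, a(-10, 2*(-5))) - 1*27512 = (-⅑*(-28) - 2*(-5)/9) - 1*27512 = (28/9 - ⅑*(-10)) - 27512 = (28/9 + 10/9) - 27512 = 38/9 - 27512 = -247570/9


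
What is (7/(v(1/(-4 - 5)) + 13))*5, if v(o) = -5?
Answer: 35/8 ≈ 4.3750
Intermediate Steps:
(7/(v(1/(-4 - 5)) + 13))*5 = (7/(-5 + 13))*5 = (7/8)*5 = 35/8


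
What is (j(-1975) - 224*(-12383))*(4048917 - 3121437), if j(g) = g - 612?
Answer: 2570237213400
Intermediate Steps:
j(g) = -612 + g
(j(-1975) - 224*(-12383))*(4048917 - 3121437) = ((-612 - 1975) - 224*(-12383))*(4048917 - 3121437) = (-2587 + 2773792)*927480 = 2771205*927480 = 2570237213400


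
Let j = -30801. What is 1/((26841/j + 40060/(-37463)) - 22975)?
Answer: -384632621/8837680944956 ≈ -4.3522e-5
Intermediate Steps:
1/((26841/j + 40060/(-37463)) - 22975) = 1/((26841/(-30801) + 40060/(-37463)) - 22975) = 1/((26841*(-1/30801) + 40060*(-1/37463)) - 22975) = 1/((-8947/10267 - 40060/37463) - 22975) = 1/(-746477481/384632621 - 22975) = 1/(-8837680944956/384632621) = -384632621/8837680944956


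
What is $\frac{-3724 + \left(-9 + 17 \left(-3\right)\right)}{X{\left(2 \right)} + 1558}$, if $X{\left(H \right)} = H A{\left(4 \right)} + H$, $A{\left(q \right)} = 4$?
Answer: $- \frac{473}{196} \approx -2.4133$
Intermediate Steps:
$X{\left(H \right)} = 5 H$ ($X{\left(H \right)} = H 4 + H = 4 H + H = 5 H$)
$\frac{-3724 + \left(-9 + 17 \left(-3\right)\right)}{X{\left(2 \right)} + 1558} = \frac{-3724 + \left(-9 + 17 \left(-3\right)\right)}{5 \cdot 2 + 1558} = \frac{-3724 - 60}{10 + 1558} = \frac{-3724 - 60}{1568} = \left(-3784\right) \frac{1}{1568} = - \frac{473}{196}$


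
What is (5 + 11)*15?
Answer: 240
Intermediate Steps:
(5 + 11)*15 = 16*15 = 240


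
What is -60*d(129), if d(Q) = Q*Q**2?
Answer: -128801340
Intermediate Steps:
d(Q) = Q**3
-60*d(129) = -60*129**3 = -60*2146689 = -128801340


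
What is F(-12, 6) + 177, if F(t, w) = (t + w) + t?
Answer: 159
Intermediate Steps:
F(t, w) = w + 2*t
F(-12, 6) + 177 = (6 + 2*(-12)) + 177 = (6 - 24) + 177 = -18 + 177 = 159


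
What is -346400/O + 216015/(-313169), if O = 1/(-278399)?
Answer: 30201208379482385/313169 ≈ 9.6437e+10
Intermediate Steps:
O = -1/278399 ≈ -3.5920e-6
-346400/O + 216015/(-313169) = -346400/(-1/278399) + 216015/(-313169) = -346400*(-278399) + 216015*(-1/313169) = 96437413600 - 216015/313169 = 30201208379482385/313169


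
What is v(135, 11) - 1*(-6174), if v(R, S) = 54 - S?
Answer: 6217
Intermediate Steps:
v(135, 11) - 1*(-6174) = (54 - 1*11) - 1*(-6174) = (54 - 11) + 6174 = 43 + 6174 = 6217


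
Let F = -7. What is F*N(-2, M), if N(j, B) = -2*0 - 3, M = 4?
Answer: 21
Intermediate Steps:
N(j, B) = -3 (N(j, B) = 0 - 3 = -3)
F*N(-2, M) = -7*(-3) = 21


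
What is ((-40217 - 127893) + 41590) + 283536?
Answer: 157016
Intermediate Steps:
((-40217 - 127893) + 41590) + 283536 = (-168110 + 41590) + 283536 = -126520 + 283536 = 157016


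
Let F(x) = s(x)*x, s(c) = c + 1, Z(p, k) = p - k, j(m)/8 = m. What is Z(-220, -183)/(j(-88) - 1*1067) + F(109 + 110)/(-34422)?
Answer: -14008861/10160227 ≈ -1.3788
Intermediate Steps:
j(m) = 8*m
s(c) = 1 + c
F(x) = x*(1 + x) (F(x) = (1 + x)*x = x*(1 + x))
Z(-220, -183)/(j(-88) - 1*1067) + F(109 + 110)/(-34422) = (-220 - 1*(-183))/(8*(-88) - 1*1067) + ((109 + 110)*(1 + (109 + 110)))/(-34422) = (-220 + 183)/(-704 - 1067) + (219*(1 + 219))*(-1/34422) = -37/(-1771) + (219*220)*(-1/34422) = -37*(-1/1771) + 48180*(-1/34422) = 37/1771 - 8030/5737 = -14008861/10160227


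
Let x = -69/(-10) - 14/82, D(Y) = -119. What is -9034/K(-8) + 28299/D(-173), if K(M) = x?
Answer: -518845801/328321 ≈ -1580.3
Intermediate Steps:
x = 2759/410 (x = -69*(-⅒) - 14*1/82 = 69/10 - 7/41 = 2759/410 ≈ 6.7293)
K(M) = 2759/410
-9034/K(-8) + 28299/D(-173) = -9034/2759/410 + 28299/(-119) = -9034*410/2759 + 28299*(-1/119) = -3703940/2759 - 28299/119 = -518845801/328321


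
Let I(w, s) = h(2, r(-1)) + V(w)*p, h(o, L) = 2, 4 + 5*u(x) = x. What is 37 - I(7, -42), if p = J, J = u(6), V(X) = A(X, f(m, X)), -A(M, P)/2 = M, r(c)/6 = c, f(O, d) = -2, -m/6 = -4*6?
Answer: 203/5 ≈ 40.600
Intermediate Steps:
m = 144 (m = -(-24)*6 = -6*(-24) = 144)
r(c) = 6*c
A(M, P) = -2*M
V(X) = -2*X
u(x) = -⅘ + x/5
J = ⅖ (J = -⅘ + (⅕)*6 = -⅘ + 6/5 = ⅖ ≈ 0.40000)
p = ⅖ ≈ 0.40000
I(w, s) = 2 - 4*w/5 (I(w, s) = 2 - 2*w*(⅖) = 2 - 4*w/5)
37 - I(7, -42) = 37 - (2 - ⅘*7) = 37 - (2 - 28/5) = 37 - 1*(-18/5) = 37 + 18/5 = 203/5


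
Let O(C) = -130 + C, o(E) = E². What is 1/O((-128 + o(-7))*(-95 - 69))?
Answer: 1/12826 ≈ 7.7967e-5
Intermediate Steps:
1/O((-128 + o(-7))*(-95 - 69)) = 1/(-130 + (-128 + (-7)²)*(-95 - 69)) = 1/(-130 + (-128 + 49)*(-164)) = 1/(-130 - 79*(-164)) = 1/(-130 + 12956) = 1/12826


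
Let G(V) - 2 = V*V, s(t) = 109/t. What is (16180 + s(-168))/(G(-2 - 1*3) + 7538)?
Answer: 2718131/1270920 ≈ 2.1387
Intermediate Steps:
G(V) = 2 + V**2 (G(V) = 2 + V*V = 2 + V**2)
(16180 + s(-168))/(G(-2 - 1*3) + 7538) = (16180 + 109/(-168))/((2 + (-2 - 1*3)**2) + 7538) = (16180 + 109*(-1/168))/((2 + (-2 - 3)**2) + 7538) = (16180 - 109/168)/((2 + (-5)**2) + 7538) = 2718131/(168*((2 + 25) + 7538)) = 2718131/(168*(27 + 7538)) = (2718131/168)/7565 = (2718131/168)*(1/7565) = 2718131/1270920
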